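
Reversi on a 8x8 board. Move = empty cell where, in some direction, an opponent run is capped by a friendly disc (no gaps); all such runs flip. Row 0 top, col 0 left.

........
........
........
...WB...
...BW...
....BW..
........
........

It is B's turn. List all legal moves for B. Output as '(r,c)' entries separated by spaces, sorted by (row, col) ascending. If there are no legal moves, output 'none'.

(2,2): no bracket -> illegal
(2,3): flips 1 -> legal
(2,4): no bracket -> illegal
(3,2): flips 1 -> legal
(3,5): no bracket -> illegal
(4,2): no bracket -> illegal
(4,5): flips 1 -> legal
(4,6): no bracket -> illegal
(5,3): no bracket -> illegal
(5,6): flips 1 -> legal
(6,4): no bracket -> illegal
(6,5): no bracket -> illegal
(6,6): no bracket -> illegal

Answer: (2,3) (3,2) (4,5) (5,6)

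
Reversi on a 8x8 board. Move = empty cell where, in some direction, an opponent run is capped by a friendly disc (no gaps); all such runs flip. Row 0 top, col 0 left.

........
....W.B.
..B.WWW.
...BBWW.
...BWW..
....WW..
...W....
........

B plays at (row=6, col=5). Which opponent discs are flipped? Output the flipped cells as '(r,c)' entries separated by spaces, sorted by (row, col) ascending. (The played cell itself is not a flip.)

Answer: (5,4)

Derivation:
Dir NW: opp run (5,4) capped by B -> flip
Dir N: opp run (5,5) (4,5) (3,5) (2,5), next='.' -> no flip
Dir NE: first cell '.' (not opp) -> no flip
Dir W: first cell '.' (not opp) -> no flip
Dir E: first cell '.' (not opp) -> no flip
Dir SW: first cell '.' (not opp) -> no flip
Dir S: first cell '.' (not opp) -> no flip
Dir SE: first cell '.' (not opp) -> no flip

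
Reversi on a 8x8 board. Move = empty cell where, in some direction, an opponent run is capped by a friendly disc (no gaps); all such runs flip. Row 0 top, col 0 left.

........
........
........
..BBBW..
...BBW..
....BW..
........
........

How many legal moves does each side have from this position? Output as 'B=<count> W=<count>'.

-- B to move --
(2,4): no bracket -> illegal
(2,5): no bracket -> illegal
(2,6): flips 1 -> legal
(3,6): flips 2 -> legal
(4,6): flips 1 -> legal
(5,6): flips 2 -> legal
(6,4): no bracket -> illegal
(6,5): no bracket -> illegal
(6,6): flips 1 -> legal
B mobility = 5
-- W to move --
(2,1): no bracket -> illegal
(2,2): flips 2 -> legal
(2,3): flips 1 -> legal
(2,4): no bracket -> illegal
(2,5): no bracket -> illegal
(3,1): flips 3 -> legal
(4,1): no bracket -> illegal
(4,2): flips 2 -> legal
(5,2): no bracket -> illegal
(5,3): flips 2 -> legal
(6,3): flips 1 -> legal
(6,4): no bracket -> illegal
(6,5): no bracket -> illegal
W mobility = 6

Answer: B=5 W=6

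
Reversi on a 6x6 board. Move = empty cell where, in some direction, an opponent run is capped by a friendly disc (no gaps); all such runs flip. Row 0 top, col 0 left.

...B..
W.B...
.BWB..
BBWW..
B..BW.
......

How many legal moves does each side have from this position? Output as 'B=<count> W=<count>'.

-- B to move --
(0,0): no bracket -> illegal
(0,1): no bracket -> illegal
(1,1): no bracket -> illegal
(1,3): flips 1 -> legal
(2,0): no bracket -> illegal
(2,4): no bracket -> illegal
(3,4): flips 2 -> legal
(3,5): no bracket -> illegal
(4,1): flips 1 -> legal
(4,2): flips 2 -> legal
(4,5): flips 1 -> legal
(5,3): no bracket -> illegal
(5,4): no bracket -> illegal
(5,5): no bracket -> illegal
B mobility = 5
-- W to move --
(0,1): no bracket -> illegal
(0,2): flips 1 -> legal
(0,4): no bracket -> illegal
(1,1): no bracket -> illegal
(1,3): flips 1 -> legal
(1,4): flips 1 -> legal
(2,0): flips 1 -> legal
(2,4): flips 1 -> legal
(3,4): no bracket -> illegal
(4,1): no bracket -> illegal
(4,2): flips 1 -> legal
(5,0): no bracket -> illegal
(5,1): no bracket -> illegal
(5,2): no bracket -> illegal
(5,3): flips 1 -> legal
(5,4): flips 1 -> legal
W mobility = 8

Answer: B=5 W=8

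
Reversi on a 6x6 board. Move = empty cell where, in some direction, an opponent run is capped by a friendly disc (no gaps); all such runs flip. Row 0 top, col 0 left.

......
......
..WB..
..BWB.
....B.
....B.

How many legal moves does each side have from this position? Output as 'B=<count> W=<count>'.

-- B to move --
(1,1): flips 2 -> legal
(1,2): flips 1 -> legal
(1,3): no bracket -> illegal
(2,1): flips 1 -> legal
(2,4): no bracket -> illegal
(3,1): no bracket -> illegal
(4,2): no bracket -> illegal
(4,3): flips 1 -> legal
B mobility = 4
-- W to move --
(1,2): no bracket -> illegal
(1,3): flips 1 -> legal
(1,4): no bracket -> illegal
(2,1): no bracket -> illegal
(2,4): flips 1 -> legal
(2,5): no bracket -> illegal
(3,1): flips 1 -> legal
(3,5): flips 1 -> legal
(4,1): no bracket -> illegal
(4,2): flips 1 -> legal
(4,3): no bracket -> illegal
(4,5): no bracket -> illegal
(5,3): no bracket -> illegal
(5,5): flips 1 -> legal
W mobility = 6

Answer: B=4 W=6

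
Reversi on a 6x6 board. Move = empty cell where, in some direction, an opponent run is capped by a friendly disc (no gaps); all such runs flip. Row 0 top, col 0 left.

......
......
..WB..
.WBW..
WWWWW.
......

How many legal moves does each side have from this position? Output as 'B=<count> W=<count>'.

-- B to move --
(1,1): no bracket -> illegal
(1,2): flips 1 -> legal
(1,3): no bracket -> illegal
(2,0): no bracket -> illegal
(2,1): flips 1 -> legal
(2,4): no bracket -> illegal
(3,0): flips 1 -> legal
(3,4): flips 1 -> legal
(3,5): no bracket -> illegal
(4,5): no bracket -> illegal
(5,0): flips 1 -> legal
(5,1): no bracket -> illegal
(5,2): flips 1 -> legal
(5,3): flips 2 -> legal
(5,4): flips 1 -> legal
(5,5): no bracket -> illegal
B mobility = 8
-- W to move --
(1,2): no bracket -> illegal
(1,3): flips 1 -> legal
(1,4): flips 2 -> legal
(2,1): flips 1 -> legal
(2,4): flips 1 -> legal
(3,4): no bracket -> illegal
W mobility = 4

Answer: B=8 W=4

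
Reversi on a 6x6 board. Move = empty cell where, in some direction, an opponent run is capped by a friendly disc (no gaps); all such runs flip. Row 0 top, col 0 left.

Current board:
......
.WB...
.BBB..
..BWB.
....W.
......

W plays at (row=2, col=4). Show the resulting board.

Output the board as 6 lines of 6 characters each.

Answer: ......
.WB...
.BBBW.
..BWW.
....W.
......

Derivation:
Place W at (2,4); scan 8 dirs for brackets.
Dir NW: first cell '.' (not opp) -> no flip
Dir N: first cell '.' (not opp) -> no flip
Dir NE: first cell '.' (not opp) -> no flip
Dir W: opp run (2,3) (2,2) (2,1), next='.' -> no flip
Dir E: first cell '.' (not opp) -> no flip
Dir SW: first cell 'W' (not opp) -> no flip
Dir S: opp run (3,4) capped by W -> flip
Dir SE: first cell '.' (not opp) -> no flip
All flips: (3,4)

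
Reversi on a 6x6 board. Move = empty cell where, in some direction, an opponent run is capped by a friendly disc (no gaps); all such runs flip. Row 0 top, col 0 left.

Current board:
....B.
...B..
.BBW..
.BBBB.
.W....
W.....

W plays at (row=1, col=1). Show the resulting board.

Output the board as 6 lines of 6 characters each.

Place W at (1,1); scan 8 dirs for brackets.
Dir NW: first cell '.' (not opp) -> no flip
Dir N: first cell '.' (not opp) -> no flip
Dir NE: first cell '.' (not opp) -> no flip
Dir W: first cell '.' (not opp) -> no flip
Dir E: first cell '.' (not opp) -> no flip
Dir SW: first cell '.' (not opp) -> no flip
Dir S: opp run (2,1) (3,1) capped by W -> flip
Dir SE: opp run (2,2) (3,3), next='.' -> no flip
All flips: (2,1) (3,1)

Answer: ....B.
.W.B..
.WBW..
.WBBB.
.W....
W.....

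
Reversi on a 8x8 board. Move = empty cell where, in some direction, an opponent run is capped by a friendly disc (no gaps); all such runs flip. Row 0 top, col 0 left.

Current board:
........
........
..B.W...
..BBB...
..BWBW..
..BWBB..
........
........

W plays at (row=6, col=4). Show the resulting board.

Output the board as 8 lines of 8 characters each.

Answer: ........
........
..B.W...
..BBW...
..BWWW..
..BWWB..
....W...
........

Derivation:
Place W at (6,4); scan 8 dirs for brackets.
Dir NW: first cell 'W' (not opp) -> no flip
Dir N: opp run (5,4) (4,4) (3,4) capped by W -> flip
Dir NE: opp run (5,5), next='.' -> no flip
Dir W: first cell '.' (not opp) -> no flip
Dir E: first cell '.' (not opp) -> no flip
Dir SW: first cell '.' (not opp) -> no flip
Dir S: first cell '.' (not opp) -> no flip
Dir SE: first cell '.' (not opp) -> no flip
All flips: (3,4) (4,4) (5,4)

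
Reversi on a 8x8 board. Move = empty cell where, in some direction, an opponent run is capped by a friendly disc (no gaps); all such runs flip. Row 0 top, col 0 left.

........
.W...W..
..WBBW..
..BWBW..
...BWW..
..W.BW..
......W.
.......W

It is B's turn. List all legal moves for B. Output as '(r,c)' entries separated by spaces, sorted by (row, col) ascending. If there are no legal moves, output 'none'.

(0,0): no bracket -> illegal
(0,1): no bracket -> illegal
(0,2): no bracket -> illegal
(0,4): no bracket -> illegal
(0,5): no bracket -> illegal
(0,6): flips 1 -> legal
(1,0): no bracket -> illegal
(1,2): flips 1 -> legal
(1,3): no bracket -> illegal
(1,4): no bracket -> illegal
(1,6): flips 1 -> legal
(2,0): no bracket -> illegal
(2,1): flips 1 -> legal
(2,6): flips 1 -> legal
(3,1): no bracket -> illegal
(3,6): flips 2 -> legal
(4,1): no bracket -> illegal
(4,2): flips 1 -> legal
(4,6): flips 3 -> legal
(5,1): no bracket -> illegal
(5,3): no bracket -> illegal
(5,6): flips 2 -> legal
(5,7): no bracket -> illegal
(6,1): flips 1 -> legal
(6,2): no bracket -> illegal
(6,3): no bracket -> illegal
(6,4): no bracket -> illegal
(6,5): no bracket -> illegal
(6,7): no bracket -> illegal
(7,5): no bracket -> illegal
(7,6): no bracket -> illegal

Answer: (0,6) (1,2) (1,6) (2,1) (2,6) (3,6) (4,2) (4,6) (5,6) (6,1)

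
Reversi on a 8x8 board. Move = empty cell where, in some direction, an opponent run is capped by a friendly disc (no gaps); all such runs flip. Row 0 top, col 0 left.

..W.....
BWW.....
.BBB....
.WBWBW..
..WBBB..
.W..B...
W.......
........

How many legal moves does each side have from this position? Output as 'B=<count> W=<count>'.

-- B to move --
(0,0): flips 1 -> legal
(0,1): flips 2 -> legal
(0,3): flips 1 -> legal
(1,3): flips 2 -> legal
(2,0): no bracket -> illegal
(2,4): no bracket -> illegal
(2,5): flips 1 -> legal
(2,6): flips 1 -> legal
(3,0): flips 1 -> legal
(3,6): flips 1 -> legal
(4,0): flips 1 -> legal
(4,1): flips 2 -> legal
(4,6): no bracket -> illegal
(5,0): no bracket -> illegal
(5,2): flips 1 -> legal
(5,3): no bracket -> illegal
(6,1): no bracket -> illegal
(6,2): no bracket -> illegal
(7,0): no bracket -> illegal
(7,1): no bracket -> illegal
B mobility = 11
-- W to move --
(0,0): no bracket -> illegal
(0,1): no bracket -> illegal
(1,3): flips 2 -> legal
(1,4): no bracket -> illegal
(2,0): no bracket -> illegal
(2,4): no bracket -> illegal
(2,5): no bracket -> illegal
(3,0): flips 1 -> legal
(3,6): no bracket -> illegal
(4,1): no bracket -> illegal
(4,6): flips 3 -> legal
(5,2): no bracket -> illegal
(5,3): flips 2 -> legal
(5,5): flips 2 -> legal
(5,6): flips 3 -> legal
(6,3): no bracket -> illegal
(6,4): no bracket -> illegal
(6,5): no bracket -> illegal
W mobility = 6

Answer: B=11 W=6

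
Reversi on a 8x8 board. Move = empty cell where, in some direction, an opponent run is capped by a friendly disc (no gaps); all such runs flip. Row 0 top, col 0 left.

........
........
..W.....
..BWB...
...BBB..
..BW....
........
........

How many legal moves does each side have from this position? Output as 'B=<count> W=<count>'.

Answer: B=6 W=5

Derivation:
-- B to move --
(1,1): flips 2 -> legal
(1,2): flips 1 -> legal
(1,3): no bracket -> illegal
(2,1): no bracket -> illegal
(2,3): flips 1 -> legal
(2,4): no bracket -> illegal
(3,1): no bracket -> illegal
(4,2): no bracket -> illegal
(5,4): flips 1 -> legal
(6,2): flips 1 -> legal
(6,3): flips 1 -> legal
(6,4): no bracket -> illegal
B mobility = 6
-- W to move --
(2,1): no bracket -> illegal
(2,3): no bracket -> illegal
(2,4): no bracket -> illegal
(2,5): no bracket -> illegal
(3,1): flips 1 -> legal
(3,5): flips 2 -> legal
(3,6): no bracket -> illegal
(4,1): no bracket -> illegal
(4,2): flips 1 -> legal
(4,6): no bracket -> illegal
(5,1): flips 1 -> legal
(5,4): no bracket -> illegal
(5,5): flips 1 -> legal
(5,6): no bracket -> illegal
(6,1): no bracket -> illegal
(6,2): no bracket -> illegal
(6,3): no bracket -> illegal
W mobility = 5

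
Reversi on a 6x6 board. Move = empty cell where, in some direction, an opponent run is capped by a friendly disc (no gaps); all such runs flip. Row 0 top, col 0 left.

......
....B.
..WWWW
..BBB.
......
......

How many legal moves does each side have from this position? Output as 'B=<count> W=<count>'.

-- B to move --
(1,1): flips 1 -> legal
(1,2): flips 2 -> legal
(1,3): flips 1 -> legal
(1,5): flips 1 -> legal
(2,1): no bracket -> illegal
(3,1): no bracket -> illegal
(3,5): no bracket -> illegal
B mobility = 4
-- W to move --
(0,3): flips 1 -> legal
(0,4): flips 1 -> legal
(0,5): flips 1 -> legal
(1,3): no bracket -> illegal
(1,5): no bracket -> illegal
(2,1): no bracket -> illegal
(3,1): no bracket -> illegal
(3,5): no bracket -> illegal
(4,1): flips 1 -> legal
(4,2): flips 2 -> legal
(4,3): flips 2 -> legal
(4,4): flips 2 -> legal
(4,5): flips 1 -> legal
W mobility = 8

Answer: B=4 W=8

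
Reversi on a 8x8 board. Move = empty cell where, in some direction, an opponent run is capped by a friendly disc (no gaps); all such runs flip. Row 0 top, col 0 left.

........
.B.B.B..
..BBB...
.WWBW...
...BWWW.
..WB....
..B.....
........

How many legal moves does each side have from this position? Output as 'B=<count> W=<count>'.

Answer: B=13 W=8

Derivation:
-- B to move --
(2,0): no bracket -> illegal
(2,1): flips 1 -> legal
(2,5): flips 1 -> legal
(3,0): flips 2 -> legal
(3,5): flips 2 -> legal
(3,6): no bracket -> illegal
(3,7): no bracket -> illegal
(4,0): flips 1 -> legal
(4,1): flips 1 -> legal
(4,2): flips 2 -> legal
(4,7): flips 3 -> legal
(5,1): flips 1 -> legal
(5,4): flips 2 -> legal
(5,5): flips 1 -> legal
(5,6): flips 2 -> legal
(5,7): no bracket -> illegal
(6,1): flips 1 -> legal
(6,3): no bracket -> illegal
B mobility = 13
-- W to move --
(0,0): flips 3 -> legal
(0,1): no bracket -> illegal
(0,2): no bracket -> illegal
(0,3): no bracket -> illegal
(0,4): flips 2 -> legal
(0,5): no bracket -> illegal
(0,6): no bracket -> illegal
(1,0): no bracket -> illegal
(1,2): flips 2 -> legal
(1,4): flips 2 -> legal
(1,6): no bracket -> illegal
(2,0): no bracket -> illegal
(2,1): no bracket -> illegal
(2,5): no bracket -> illegal
(2,6): no bracket -> illegal
(3,5): no bracket -> illegal
(4,2): flips 1 -> legal
(5,1): no bracket -> illegal
(5,4): flips 2 -> legal
(6,1): no bracket -> illegal
(6,3): no bracket -> illegal
(6,4): no bracket -> illegal
(7,1): flips 2 -> legal
(7,2): flips 1 -> legal
(7,3): no bracket -> illegal
W mobility = 8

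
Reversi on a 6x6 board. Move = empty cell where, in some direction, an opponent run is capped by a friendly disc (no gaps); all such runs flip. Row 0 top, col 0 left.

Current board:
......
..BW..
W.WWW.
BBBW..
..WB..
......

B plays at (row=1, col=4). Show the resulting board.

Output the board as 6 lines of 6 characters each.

Place B at (1,4); scan 8 dirs for brackets.
Dir NW: first cell '.' (not opp) -> no flip
Dir N: first cell '.' (not opp) -> no flip
Dir NE: first cell '.' (not opp) -> no flip
Dir W: opp run (1,3) capped by B -> flip
Dir E: first cell '.' (not opp) -> no flip
Dir SW: opp run (2,3) capped by B -> flip
Dir S: opp run (2,4), next='.' -> no flip
Dir SE: first cell '.' (not opp) -> no flip
All flips: (1,3) (2,3)

Answer: ......
..BBB.
W.WBW.
BBBW..
..WB..
......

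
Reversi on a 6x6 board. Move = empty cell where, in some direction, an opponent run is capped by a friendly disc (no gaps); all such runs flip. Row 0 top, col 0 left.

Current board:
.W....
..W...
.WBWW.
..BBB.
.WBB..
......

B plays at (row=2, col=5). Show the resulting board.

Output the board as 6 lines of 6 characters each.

Place B at (2,5); scan 8 dirs for brackets.
Dir NW: first cell '.' (not opp) -> no flip
Dir N: first cell '.' (not opp) -> no flip
Dir NE: edge -> no flip
Dir W: opp run (2,4) (2,3) capped by B -> flip
Dir E: edge -> no flip
Dir SW: first cell 'B' (not opp) -> no flip
Dir S: first cell '.' (not opp) -> no flip
Dir SE: edge -> no flip
All flips: (2,3) (2,4)

Answer: .W....
..W...
.WBBBB
..BBB.
.WBB..
......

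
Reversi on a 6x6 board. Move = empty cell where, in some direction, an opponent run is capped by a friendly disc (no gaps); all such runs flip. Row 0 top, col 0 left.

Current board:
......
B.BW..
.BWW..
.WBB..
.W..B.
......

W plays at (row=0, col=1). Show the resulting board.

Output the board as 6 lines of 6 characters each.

Place W at (0,1); scan 8 dirs for brackets.
Dir NW: edge -> no flip
Dir N: edge -> no flip
Dir NE: edge -> no flip
Dir W: first cell '.' (not opp) -> no flip
Dir E: first cell '.' (not opp) -> no flip
Dir SW: opp run (1,0), next=edge -> no flip
Dir S: first cell '.' (not opp) -> no flip
Dir SE: opp run (1,2) capped by W -> flip
All flips: (1,2)

Answer: .W....
B.WW..
.BWW..
.WBB..
.W..B.
......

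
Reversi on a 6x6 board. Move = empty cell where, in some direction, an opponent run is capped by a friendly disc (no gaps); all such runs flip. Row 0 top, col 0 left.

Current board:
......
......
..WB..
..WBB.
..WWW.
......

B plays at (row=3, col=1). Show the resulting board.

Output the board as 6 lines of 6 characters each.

Place B at (3,1); scan 8 dirs for brackets.
Dir NW: first cell '.' (not opp) -> no flip
Dir N: first cell '.' (not opp) -> no flip
Dir NE: opp run (2,2), next='.' -> no flip
Dir W: first cell '.' (not opp) -> no flip
Dir E: opp run (3,2) capped by B -> flip
Dir SW: first cell '.' (not opp) -> no flip
Dir S: first cell '.' (not opp) -> no flip
Dir SE: opp run (4,2), next='.' -> no flip
All flips: (3,2)

Answer: ......
......
..WB..
.BBBB.
..WWW.
......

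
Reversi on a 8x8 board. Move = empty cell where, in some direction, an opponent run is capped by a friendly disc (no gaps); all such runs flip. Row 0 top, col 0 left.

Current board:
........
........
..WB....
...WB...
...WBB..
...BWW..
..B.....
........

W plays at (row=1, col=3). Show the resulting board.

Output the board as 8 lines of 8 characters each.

Answer: ........
...W....
..WW....
...WB...
...WBB..
...BWW..
..B.....
........

Derivation:
Place W at (1,3); scan 8 dirs for brackets.
Dir NW: first cell '.' (not opp) -> no flip
Dir N: first cell '.' (not opp) -> no flip
Dir NE: first cell '.' (not opp) -> no flip
Dir W: first cell '.' (not opp) -> no flip
Dir E: first cell '.' (not opp) -> no flip
Dir SW: first cell 'W' (not opp) -> no flip
Dir S: opp run (2,3) capped by W -> flip
Dir SE: first cell '.' (not opp) -> no flip
All flips: (2,3)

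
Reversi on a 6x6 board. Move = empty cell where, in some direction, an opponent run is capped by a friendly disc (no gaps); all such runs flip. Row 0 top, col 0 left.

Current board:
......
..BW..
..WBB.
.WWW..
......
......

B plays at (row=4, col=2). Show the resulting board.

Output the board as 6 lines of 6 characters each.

Place B at (4,2); scan 8 dirs for brackets.
Dir NW: opp run (3,1), next='.' -> no flip
Dir N: opp run (3,2) (2,2) capped by B -> flip
Dir NE: opp run (3,3) capped by B -> flip
Dir W: first cell '.' (not opp) -> no flip
Dir E: first cell '.' (not opp) -> no flip
Dir SW: first cell '.' (not opp) -> no flip
Dir S: first cell '.' (not opp) -> no flip
Dir SE: first cell '.' (not opp) -> no flip
All flips: (2,2) (3,2) (3,3)

Answer: ......
..BW..
..BBB.
.WBB..
..B...
......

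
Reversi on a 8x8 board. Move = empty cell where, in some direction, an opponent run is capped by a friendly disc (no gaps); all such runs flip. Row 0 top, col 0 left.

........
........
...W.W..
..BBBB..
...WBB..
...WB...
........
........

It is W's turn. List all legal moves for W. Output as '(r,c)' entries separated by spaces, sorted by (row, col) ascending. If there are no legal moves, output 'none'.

(2,1): flips 1 -> legal
(2,2): no bracket -> illegal
(2,4): no bracket -> illegal
(2,6): flips 2 -> legal
(3,1): no bracket -> illegal
(3,6): no bracket -> illegal
(4,1): flips 1 -> legal
(4,2): no bracket -> illegal
(4,6): flips 2 -> legal
(5,5): flips 3 -> legal
(5,6): flips 2 -> legal
(6,3): no bracket -> illegal
(6,4): no bracket -> illegal
(6,5): flips 1 -> legal

Answer: (2,1) (2,6) (4,1) (4,6) (5,5) (5,6) (6,5)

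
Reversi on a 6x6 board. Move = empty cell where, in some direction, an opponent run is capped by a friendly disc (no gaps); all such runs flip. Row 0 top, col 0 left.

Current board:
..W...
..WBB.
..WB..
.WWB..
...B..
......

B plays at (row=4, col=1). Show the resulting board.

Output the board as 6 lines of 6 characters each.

Place B at (4,1); scan 8 dirs for brackets.
Dir NW: first cell '.' (not opp) -> no flip
Dir N: opp run (3,1), next='.' -> no flip
Dir NE: opp run (3,2) capped by B -> flip
Dir W: first cell '.' (not opp) -> no flip
Dir E: first cell '.' (not opp) -> no flip
Dir SW: first cell '.' (not opp) -> no flip
Dir S: first cell '.' (not opp) -> no flip
Dir SE: first cell '.' (not opp) -> no flip
All flips: (3,2)

Answer: ..W...
..WBB.
..WB..
.WBB..
.B.B..
......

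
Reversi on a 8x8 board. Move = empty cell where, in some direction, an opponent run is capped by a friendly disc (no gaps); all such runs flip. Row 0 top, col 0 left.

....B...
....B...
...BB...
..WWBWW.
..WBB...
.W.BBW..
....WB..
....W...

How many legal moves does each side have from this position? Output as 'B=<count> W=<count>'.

Answer: B=13 W=11

Derivation:
-- B to move --
(2,1): flips 1 -> legal
(2,2): flips 1 -> legal
(2,5): no bracket -> illegal
(2,6): flips 1 -> legal
(2,7): no bracket -> illegal
(3,1): flips 3 -> legal
(3,7): flips 2 -> legal
(4,0): no bracket -> illegal
(4,1): flips 2 -> legal
(4,5): flips 1 -> legal
(4,6): flips 1 -> legal
(4,7): no bracket -> illegal
(5,0): no bracket -> illegal
(5,2): no bracket -> illegal
(5,6): flips 1 -> legal
(6,0): flips 3 -> legal
(6,1): no bracket -> illegal
(6,2): no bracket -> illegal
(6,3): flips 1 -> legal
(6,6): flips 1 -> legal
(7,3): no bracket -> illegal
(7,5): flips 1 -> legal
B mobility = 13
-- W to move --
(0,3): no bracket -> illegal
(0,5): flips 2 -> legal
(1,2): no bracket -> illegal
(1,3): flips 2 -> legal
(1,5): flips 1 -> legal
(2,2): no bracket -> illegal
(2,5): no bracket -> illegal
(4,5): flips 2 -> legal
(5,2): flips 2 -> legal
(5,6): flips 1 -> legal
(6,2): flips 2 -> legal
(6,3): flips 2 -> legal
(6,6): flips 1 -> legal
(7,5): flips 1 -> legal
(7,6): flips 3 -> legal
W mobility = 11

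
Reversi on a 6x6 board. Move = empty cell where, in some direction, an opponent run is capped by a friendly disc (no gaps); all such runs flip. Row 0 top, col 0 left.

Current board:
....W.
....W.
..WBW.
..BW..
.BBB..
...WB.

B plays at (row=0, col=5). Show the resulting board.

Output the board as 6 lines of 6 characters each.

Answer: ....WB
....B.
..WBW.
..BW..
.BBB..
...WB.

Derivation:
Place B at (0,5); scan 8 dirs for brackets.
Dir NW: edge -> no flip
Dir N: edge -> no flip
Dir NE: edge -> no flip
Dir W: opp run (0,4), next='.' -> no flip
Dir E: edge -> no flip
Dir SW: opp run (1,4) capped by B -> flip
Dir S: first cell '.' (not opp) -> no flip
Dir SE: edge -> no flip
All flips: (1,4)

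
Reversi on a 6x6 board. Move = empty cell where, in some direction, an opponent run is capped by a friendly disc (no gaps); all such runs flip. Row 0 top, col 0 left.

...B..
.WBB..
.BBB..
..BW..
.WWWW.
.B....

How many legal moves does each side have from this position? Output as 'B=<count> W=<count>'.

-- B to move --
(0,0): flips 1 -> legal
(0,1): flips 1 -> legal
(0,2): no bracket -> illegal
(1,0): flips 1 -> legal
(2,0): no bracket -> illegal
(2,4): flips 2 -> legal
(3,0): no bracket -> illegal
(3,1): flips 1 -> legal
(3,4): flips 1 -> legal
(3,5): no bracket -> illegal
(4,0): no bracket -> illegal
(4,5): no bracket -> illegal
(5,0): flips 1 -> legal
(5,2): flips 1 -> legal
(5,3): flips 2 -> legal
(5,4): flips 1 -> legal
(5,5): flips 2 -> legal
B mobility = 11
-- W to move --
(0,1): no bracket -> illegal
(0,2): flips 3 -> legal
(0,4): no bracket -> illegal
(1,0): flips 2 -> legal
(1,4): flips 4 -> legal
(2,0): no bracket -> illegal
(2,4): no bracket -> illegal
(3,0): no bracket -> illegal
(3,1): flips 2 -> legal
(3,4): no bracket -> illegal
(4,0): no bracket -> illegal
(5,0): no bracket -> illegal
(5,2): no bracket -> illegal
W mobility = 4

Answer: B=11 W=4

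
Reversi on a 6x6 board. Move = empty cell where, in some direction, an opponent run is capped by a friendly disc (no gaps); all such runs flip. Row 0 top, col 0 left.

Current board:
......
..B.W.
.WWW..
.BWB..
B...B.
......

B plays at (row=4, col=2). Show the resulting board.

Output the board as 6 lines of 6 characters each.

Place B at (4,2); scan 8 dirs for brackets.
Dir NW: first cell 'B' (not opp) -> no flip
Dir N: opp run (3,2) (2,2) capped by B -> flip
Dir NE: first cell 'B' (not opp) -> no flip
Dir W: first cell '.' (not opp) -> no flip
Dir E: first cell '.' (not opp) -> no flip
Dir SW: first cell '.' (not opp) -> no flip
Dir S: first cell '.' (not opp) -> no flip
Dir SE: first cell '.' (not opp) -> no flip
All flips: (2,2) (3,2)

Answer: ......
..B.W.
.WBW..
.BBB..
B.B.B.
......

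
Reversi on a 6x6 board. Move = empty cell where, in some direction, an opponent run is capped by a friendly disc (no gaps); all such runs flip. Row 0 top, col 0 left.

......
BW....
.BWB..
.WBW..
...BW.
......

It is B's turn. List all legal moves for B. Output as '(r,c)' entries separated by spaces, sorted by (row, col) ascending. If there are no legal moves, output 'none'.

Answer: (0,1) (1,2) (3,0) (3,4) (4,1) (4,5)

Derivation:
(0,0): no bracket -> illegal
(0,1): flips 1 -> legal
(0,2): no bracket -> illegal
(1,2): flips 2 -> legal
(1,3): no bracket -> illegal
(2,0): no bracket -> illegal
(2,4): no bracket -> illegal
(3,0): flips 1 -> legal
(3,4): flips 1 -> legal
(3,5): no bracket -> illegal
(4,0): no bracket -> illegal
(4,1): flips 1 -> legal
(4,2): no bracket -> illegal
(4,5): flips 1 -> legal
(5,3): no bracket -> illegal
(5,4): no bracket -> illegal
(5,5): no bracket -> illegal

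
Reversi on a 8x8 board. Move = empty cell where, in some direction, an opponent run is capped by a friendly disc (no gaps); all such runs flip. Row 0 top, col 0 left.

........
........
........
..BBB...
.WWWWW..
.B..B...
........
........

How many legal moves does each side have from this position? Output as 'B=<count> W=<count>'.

Answer: B=7 W=10

Derivation:
-- B to move --
(3,0): no bracket -> illegal
(3,1): flips 1 -> legal
(3,5): no bracket -> illegal
(3,6): flips 1 -> legal
(4,0): no bracket -> illegal
(4,6): no bracket -> illegal
(5,0): flips 1 -> legal
(5,2): flips 2 -> legal
(5,3): flips 1 -> legal
(5,5): flips 1 -> legal
(5,6): flips 1 -> legal
B mobility = 7
-- W to move --
(2,1): flips 1 -> legal
(2,2): flips 2 -> legal
(2,3): flips 3 -> legal
(2,4): flips 2 -> legal
(2,5): flips 1 -> legal
(3,1): no bracket -> illegal
(3,5): no bracket -> illegal
(4,0): no bracket -> illegal
(5,0): no bracket -> illegal
(5,2): no bracket -> illegal
(5,3): no bracket -> illegal
(5,5): no bracket -> illegal
(6,0): flips 1 -> legal
(6,1): flips 1 -> legal
(6,2): no bracket -> illegal
(6,3): flips 1 -> legal
(6,4): flips 1 -> legal
(6,5): flips 1 -> legal
W mobility = 10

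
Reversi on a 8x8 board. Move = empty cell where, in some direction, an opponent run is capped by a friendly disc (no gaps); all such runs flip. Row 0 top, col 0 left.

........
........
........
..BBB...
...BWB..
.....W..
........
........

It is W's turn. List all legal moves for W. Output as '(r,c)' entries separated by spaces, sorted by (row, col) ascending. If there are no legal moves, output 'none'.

(2,1): no bracket -> illegal
(2,2): flips 1 -> legal
(2,3): no bracket -> illegal
(2,4): flips 1 -> legal
(2,5): no bracket -> illegal
(3,1): no bracket -> illegal
(3,5): flips 1 -> legal
(3,6): no bracket -> illegal
(4,1): no bracket -> illegal
(4,2): flips 1 -> legal
(4,6): flips 1 -> legal
(5,2): no bracket -> illegal
(5,3): no bracket -> illegal
(5,4): no bracket -> illegal
(5,6): no bracket -> illegal

Answer: (2,2) (2,4) (3,5) (4,2) (4,6)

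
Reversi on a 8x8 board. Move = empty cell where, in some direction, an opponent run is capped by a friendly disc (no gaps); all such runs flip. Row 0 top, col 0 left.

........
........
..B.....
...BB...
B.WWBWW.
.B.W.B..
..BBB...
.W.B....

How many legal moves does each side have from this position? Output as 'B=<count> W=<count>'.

-- B to move --
(3,1): flips 2 -> legal
(3,2): no bracket -> illegal
(3,5): flips 1 -> legal
(3,6): no bracket -> illegal
(3,7): flips 1 -> legal
(4,1): flips 2 -> legal
(4,7): flips 2 -> legal
(5,2): flips 1 -> legal
(5,4): no bracket -> illegal
(5,6): flips 1 -> legal
(5,7): no bracket -> illegal
(6,0): no bracket -> illegal
(6,1): no bracket -> illegal
(7,0): no bracket -> illegal
(7,2): no bracket -> illegal
B mobility = 7
-- W to move --
(1,1): no bracket -> illegal
(1,2): no bracket -> illegal
(1,3): no bracket -> illegal
(2,1): no bracket -> illegal
(2,3): flips 2 -> legal
(2,4): flips 1 -> legal
(2,5): flips 1 -> legal
(3,0): no bracket -> illegal
(3,1): no bracket -> illegal
(3,2): no bracket -> illegal
(3,5): flips 1 -> legal
(4,1): no bracket -> illegal
(5,0): no bracket -> illegal
(5,2): no bracket -> illegal
(5,4): no bracket -> illegal
(5,6): no bracket -> illegal
(6,0): flips 1 -> legal
(6,1): no bracket -> illegal
(6,5): flips 1 -> legal
(6,6): no bracket -> illegal
(7,2): no bracket -> illegal
(7,4): no bracket -> illegal
(7,5): flips 1 -> legal
W mobility = 7

Answer: B=7 W=7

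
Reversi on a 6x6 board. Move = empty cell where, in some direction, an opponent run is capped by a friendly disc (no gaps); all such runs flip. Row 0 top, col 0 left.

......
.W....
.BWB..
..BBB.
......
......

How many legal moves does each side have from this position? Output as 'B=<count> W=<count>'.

-- B to move --
(0,0): flips 2 -> legal
(0,1): flips 1 -> legal
(0,2): no bracket -> illegal
(1,0): no bracket -> illegal
(1,2): flips 1 -> legal
(1,3): no bracket -> illegal
(2,0): no bracket -> illegal
(3,1): no bracket -> illegal
B mobility = 3
-- W to move --
(1,0): no bracket -> illegal
(1,2): no bracket -> illegal
(1,3): no bracket -> illegal
(1,4): no bracket -> illegal
(2,0): flips 1 -> legal
(2,4): flips 1 -> legal
(2,5): no bracket -> illegal
(3,0): no bracket -> illegal
(3,1): flips 1 -> legal
(3,5): no bracket -> illegal
(4,1): no bracket -> illegal
(4,2): flips 1 -> legal
(4,3): no bracket -> illegal
(4,4): flips 1 -> legal
(4,5): no bracket -> illegal
W mobility = 5

Answer: B=3 W=5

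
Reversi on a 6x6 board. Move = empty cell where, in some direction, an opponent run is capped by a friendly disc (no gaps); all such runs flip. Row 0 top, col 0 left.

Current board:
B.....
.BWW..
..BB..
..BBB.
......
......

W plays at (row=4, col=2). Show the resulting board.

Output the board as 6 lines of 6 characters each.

Place W at (4,2); scan 8 dirs for brackets.
Dir NW: first cell '.' (not opp) -> no flip
Dir N: opp run (3,2) (2,2) capped by W -> flip
Dir NE: opp run (3,3), next='.' -> no flip
Dir W: first cell '.' (not opp) -> no flip
Dir E: first cell '.' (not opp) -> no flip
Dir SW: first cell '.' (not opp) -> no flip
Dir S: first cell '.' (not opp) -> no flip
Dir SE: first cell '.' (not opp) -> no flip
All flips: (2,2) (3,2)

Answer: B.....
.BWW..
..WB..
..WBB.
..W...
......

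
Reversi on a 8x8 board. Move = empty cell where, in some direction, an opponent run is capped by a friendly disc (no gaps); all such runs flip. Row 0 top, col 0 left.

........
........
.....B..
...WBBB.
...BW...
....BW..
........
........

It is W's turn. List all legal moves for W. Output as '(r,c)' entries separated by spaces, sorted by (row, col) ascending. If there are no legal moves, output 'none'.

Answer: (2,4) (2,6) (3,7) (4,2) (5,3) (6,4)

Derivation:
(1,4): no bracket -> illegal
(1,5): no bracket -> illegal
(1,6): no bracket -> illegal
(2,3): no bracket -> illegal
(2,4): flips 1 -> legal
(2,6): flips 1 -> legal
(2,7): no bracket -> illegal
(3,2): no bracket -> illegal
(3,7): flips 3 -> legal
(4,2): flips 1 -> legal
(4,5): no bracket -> illegal
(4,6): no bracket -> illegal
(4,7): no bracket -> illegal
(5,2): no bracket -> illegal
(5,3): flips 2 -> legal
(6,3): no bracket -> illegal
(6,4): flips 1 -> legal
(6,5): no bracket -> illegal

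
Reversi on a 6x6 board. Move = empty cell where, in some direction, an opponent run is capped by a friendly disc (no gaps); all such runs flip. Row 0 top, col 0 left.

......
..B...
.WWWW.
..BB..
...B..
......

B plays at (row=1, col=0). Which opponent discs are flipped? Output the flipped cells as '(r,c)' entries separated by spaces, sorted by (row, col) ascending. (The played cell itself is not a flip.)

Dir NW: edge -> no flip
Dir N: first cell '.' (not opp) -> no flip
Dir NE: first cell '.' (not opp) -> no flip
Dir W: edge -> no flip
Dir E: first cell '.' (not opp) -> no flip
Dir SW: edge -> no flip
Dir S: first cell '.' (not opp) -> no flip
Dir SE: opp run (2,1) capped by B -> flip

Answer: (2,1)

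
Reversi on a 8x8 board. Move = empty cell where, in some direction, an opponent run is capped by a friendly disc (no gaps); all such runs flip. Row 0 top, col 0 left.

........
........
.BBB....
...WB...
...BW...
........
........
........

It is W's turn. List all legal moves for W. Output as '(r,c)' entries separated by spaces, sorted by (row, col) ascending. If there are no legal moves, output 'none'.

Answer: (1,1) (1,3) (2,4) (3,5) (4,2) (5,3)

Derivation:
(1,0): no bracket -> illegal
(1,1): flips 1 -> legal
(1,2): no bracket -> illegal
(1,3): flips 1 -> legal
(1,4): no bracket -> illegal
(2,0): no bracket -> illegal
(2,4): flips 1 -> legal
(2,5): no bracket -> illegal
(3,0): no bracket -> illegal
(3,1): no bracket -> illegal
(3,2): no bracket -> illegal
(3,5): flips 1 -> legal
(4,2): flips 1 -> legal
(4,5): no bracket -> illegal
(5,2): no bracket -> illegal
(5,3): flips 1 -> legal
(5,4): no bracket -> illegal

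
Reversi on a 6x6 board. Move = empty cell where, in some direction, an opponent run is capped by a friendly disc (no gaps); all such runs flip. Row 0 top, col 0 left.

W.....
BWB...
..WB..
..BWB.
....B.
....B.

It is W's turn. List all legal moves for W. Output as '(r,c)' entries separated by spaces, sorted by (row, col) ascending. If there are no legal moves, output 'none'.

Answer: (0,2) (1,3) (2,0) (2,4) (3,1) (3,5) (4,2) (5,5)

Derivation:
(0,1): no bracket -> illegal
(0,2): flips 1 -> legal
(0,3): no bracket -> illegal
(1,3): flips 2 -> legal
(1,4): no bracket -> illegal
(2,0): flips 1 -> legal
(2,1): no bracket -> illegal
(2,4): flips 1 -> legal
(2,5): no bracket -> illegal
(3,1): flips 1 -> legal
(3,5): flips 1 -> legal
(4,1): no bracket -> illegal
(4,2): flips 1 -> legal
(4,3): no bracket -> illegal
(4,5): no bracket -> illegal
(5,3): no bracket -> illegal
(5,5): flips 1 -> legal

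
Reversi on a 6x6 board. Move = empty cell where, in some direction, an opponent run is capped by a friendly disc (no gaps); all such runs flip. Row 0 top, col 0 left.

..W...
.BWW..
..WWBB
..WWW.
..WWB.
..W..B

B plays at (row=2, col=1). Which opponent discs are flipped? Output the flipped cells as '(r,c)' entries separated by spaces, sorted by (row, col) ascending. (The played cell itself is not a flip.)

Dir NW: first cell '.' (not opp) -> no flip
Dir N: first cell 'B' (not opp) -> no flip
Dir NE: opp run (1,2), next='.' -> no flip
Dir W: first cell '.' (not opp) -> no flip
Dir E: opp run (2,2) (2,3) capped by B -> flip
Dir SW: first cell '.' (not opp) -> no flip
Dir S: first cell '.' (not opp) -> no flip
Dir SE: opp run (3,2) (4,3), next='.' -> no flip

Answer: (2,2) (2,3)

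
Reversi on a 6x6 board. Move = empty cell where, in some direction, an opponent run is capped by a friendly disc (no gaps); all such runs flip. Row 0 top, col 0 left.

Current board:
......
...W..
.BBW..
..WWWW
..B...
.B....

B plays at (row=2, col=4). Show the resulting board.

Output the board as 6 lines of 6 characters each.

Answer: ......
...W..
.BBBB.
..WBWW
..B...
.B....

Derivation:
Place B at (2,4); scan 8 dirs for brackets.
Dir NW: opp run (1,3), next='.' -> no flip
Dir N: first cell '.' (not opp) -> no flip
Dir NE: first cell '.' (not opp) -> no flip
Dir W: opp run (2,3) capped by B -> flip
Dir E: first cell '.' (not opp) -> no flip
Dir SW: opp run (3,3) capped by B -> flip
Dir S: opp run (3,4), next='.' -> no flip
Dir SE: opp run (3,5), next=edge -> no flip
All flips: (2,3) (3,3)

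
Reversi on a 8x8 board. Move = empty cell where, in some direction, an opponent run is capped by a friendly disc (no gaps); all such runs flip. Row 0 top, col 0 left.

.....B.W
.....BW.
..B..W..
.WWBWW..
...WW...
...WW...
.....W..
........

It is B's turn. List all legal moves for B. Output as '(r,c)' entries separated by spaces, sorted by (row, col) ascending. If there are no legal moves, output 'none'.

(0,6): no bracket -> illegal
(1,4): no bracket -> illegal
(1,7): flips 1 -> legal
(2,0): no bracket -> illegal
(2,1): no bracket -> illegal
(2,3): no bracket -> illegal
(2,4): no bracket -> illegal
(2,6): no bracket -> illegal
(2,7): flips 1 -> legal
(3,0): flips 2 -> legal
(3,6): flips 2 -> legal
(4,0): flips 1 -> legal
(4,1): no bracket -> illegal
(4,2): flips 1 -> legal
(4,5): flips 2 -> legal
(4,6): no bracket -> illegal
(5,2): no bracket -> illegal
(5,5): flips 1 -> legal
(5,6): no bracket -> illegal
(6,2): no bracket -> illegal
(6,3): flips 2 -> legal
(6,4): no bracket -> illegal
(6,6): no bracket -> illegal
(7,4): no bracket -> illegal
(7,5): no bracket -> illegal
(7,6): no bracket -> illegal

Answer: (1,7) (2,7) (3,0) (3,6) (4,0) (4,2) (4,5) (5,5) (6,3)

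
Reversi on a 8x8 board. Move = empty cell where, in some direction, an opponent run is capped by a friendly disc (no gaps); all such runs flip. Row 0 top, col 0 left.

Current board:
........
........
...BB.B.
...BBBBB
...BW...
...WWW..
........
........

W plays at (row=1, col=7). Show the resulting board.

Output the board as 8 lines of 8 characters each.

Answer: ........
.......W
...BB.W.
...BBWBB
...BW...
...WWW..
........
........

Derivation:
Place W at (1,7); scan 8 dirs for brackets.
Dir NW: first cell '.' (not opp) -> no flip
Dir N: first cell '.' (not opp) -> no flip
Dir NE: edge -> no flip
Dir W: first cell '.' (not opp) -> no flip
Dir E: edge -> no flip
Dir SW: opp run (2,6) (3,5) capped by W -> flip
Dir S: first cell '.' (not opp) -> no flip
Dir SE: edge -> no flip
All flips: (2,6) (3,5)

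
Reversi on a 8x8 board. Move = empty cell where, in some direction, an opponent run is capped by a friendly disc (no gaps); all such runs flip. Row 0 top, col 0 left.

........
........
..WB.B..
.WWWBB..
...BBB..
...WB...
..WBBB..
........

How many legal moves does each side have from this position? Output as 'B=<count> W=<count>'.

-- B to move --
(1,1): flips 2 -> legal
(1,2): no bracket -> illegal
(1,3): no bracket -> illegal
(2,0): no bracket -> illegal
(2,1): flips 2 -> legal
(2,4): no bracket -> illegal
(3,0): flips 3 -> legal
(4,0): no bracket -> illegal
(4,1): flips 1 -> legal
(4,2): flips 1 -> legal
(5,1): no bracket -> illegal
(5,2): flips 1 -> legal
(6,1): flips 1 -> legal
(7,1): flips 2 -> legal
(7,2): no bracket -> illegal
(7,3): no bracket -> illegal
B mobility = 8
-- W to move --
(1,2): no bracket -> illegal
(1,3): flips 1 -> legal
(1,4): flips 1 -> legal
(1,5): no bracket -> illegal
(1,6): no bracket -> illegal
(2,4): flips 1 -> legal
(2,6): flips 2 -> legal
(3,6): flips 2 -> legal
(4,2): no bracket -> illegal
(4,6): no bracket -> illegal
(5,2): no bracket -> illegal
(5,5): flips 2 -> legal
(5,6): no bracket -> illegal
(6,6): flips 3 -> legal
(7,2): no bracket -> illegal
(7,3): flips 1 -> legal
(7,4): no bracket -> illegal
(7,5): flips 1 -> legal
(7,6): flips 3 -> legal
W mobility = 10

Answer: B=8 W=10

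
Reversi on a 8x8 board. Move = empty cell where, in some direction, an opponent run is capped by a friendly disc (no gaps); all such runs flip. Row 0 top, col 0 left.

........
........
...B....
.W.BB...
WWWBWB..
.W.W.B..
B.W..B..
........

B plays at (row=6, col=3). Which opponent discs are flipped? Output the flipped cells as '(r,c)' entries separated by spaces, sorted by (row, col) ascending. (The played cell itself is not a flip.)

Dir NW: first cell '.' (not opp) -> no flip
Dir N: opp run (5,3) capped by B -> flip
Dir NE: first cell '.' (not opp) -> no flip
Dir W: opp run (6,2), next='.' -> no flip
Dir E: first cell '.' (not opp) -> no flip
Dir SW: first cell '.' (not opp) -> no flip
Dir S: first cell '.' (not opp) -> no flip
Dir SE: first cell '.' (not opp) -> no flip

Answer: (5,3)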